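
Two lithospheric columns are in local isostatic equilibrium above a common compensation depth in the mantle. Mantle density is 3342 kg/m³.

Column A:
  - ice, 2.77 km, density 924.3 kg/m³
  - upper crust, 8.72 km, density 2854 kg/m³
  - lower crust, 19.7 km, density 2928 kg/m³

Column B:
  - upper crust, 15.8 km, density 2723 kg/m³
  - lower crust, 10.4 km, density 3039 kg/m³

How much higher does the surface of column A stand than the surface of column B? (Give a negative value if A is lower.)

For any compensation level in the mantle, the mantle terms cancel and isostasy reduces to e = (Σt_A − Σt_B) − (Σ(ρt)_A − Σ(ρt)_B) / ρ_m.
Σt_A = 31.19 km; Σt_B = 26.2 km; Σ(ρt)_A = 85128.791; Σ(ρt)_B = 74629 (in km·kg/m³).
e = (31.19 − 26.2) − (85128.791 − 74629) / 3342 = 1.85 km.

1.85 km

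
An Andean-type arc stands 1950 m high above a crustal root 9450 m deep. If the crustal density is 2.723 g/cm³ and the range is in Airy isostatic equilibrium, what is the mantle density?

3.28 g/cm³

Airy balance: ρ_c h = (ρ_m − ρ_c) r → ρ_m = ρ_c (1 + h/r).
ρ_m = 2.723 × (1 + 1950 m/9450 m) = 3.28 g/cm³.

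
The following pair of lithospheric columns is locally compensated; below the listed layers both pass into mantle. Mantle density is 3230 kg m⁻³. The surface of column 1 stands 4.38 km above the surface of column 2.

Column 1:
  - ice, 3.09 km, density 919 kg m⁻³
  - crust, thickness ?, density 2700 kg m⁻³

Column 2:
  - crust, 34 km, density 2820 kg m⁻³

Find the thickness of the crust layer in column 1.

39.5 km

Take the compensation level at the base of the deeper column (depth z_c below the surface of column 1) and equate Σ ρ_i t_i down to z_c; mantle fills any gap and the z_c terms cancel.
Column 1: 3.09×919 + x×2700 + (z_c − 3.09 − x)×3230
Column 2: 4.38×0 + 34×2820 + (z_c − 4.38 − 34)×3230
The z_c×3230 term appears on both sides and cancels. Collect the known terms of each column as K = Σ(ρt)_known − 3230 × (depth of known layers): K_1 = 2839.71 − 3230×3.09 = −7140.99; K_2 = 95880 − 3230×(4.38 + 34) = −28087.4.
Balance: K_1 − x×(3230 − 2700) = K_2, so x = (K_1 − K_2)/(3230 − 2700) = 20946.4/530 = 39.5 km.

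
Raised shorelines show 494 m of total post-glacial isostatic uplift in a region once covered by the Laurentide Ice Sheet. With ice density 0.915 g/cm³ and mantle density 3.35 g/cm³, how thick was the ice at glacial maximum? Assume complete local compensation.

1810 m

u = t ρ_ice/ρ_m → t = u ρ_m/ρ_ice = 494 m × 3.35/0.915 = 1810 m.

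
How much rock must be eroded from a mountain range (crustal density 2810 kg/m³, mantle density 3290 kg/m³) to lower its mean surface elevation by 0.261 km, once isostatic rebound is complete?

Net drop Δ = e − u = e − e ρ_c/ρ_m = e (ρ_m − ρ_c)/ρ_m.
e = Δ ρ_m/(ρ_m − ρ_c) = 0.261 km × 3290/480 = 1.79 km.

1.79 km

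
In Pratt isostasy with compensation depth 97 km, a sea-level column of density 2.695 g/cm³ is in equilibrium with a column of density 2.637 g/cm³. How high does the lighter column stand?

ρ_ref D = ρ (D + h) → h = D (ρ_ref − ρ)/ρ.
h = 97 km × (2.695 − 2.637)/2.637 = 2.13 km.

2.13 km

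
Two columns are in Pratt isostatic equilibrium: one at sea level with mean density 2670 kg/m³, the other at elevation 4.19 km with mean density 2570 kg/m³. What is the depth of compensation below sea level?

ρ_ref D = ρ (D + h) → D (ρ_ref − ρ) = ρ h.
D = ρ h/(ρ_ref − ρ) = 2570 × 4.19 km/(2670 − 2570) = 108 km.

108 km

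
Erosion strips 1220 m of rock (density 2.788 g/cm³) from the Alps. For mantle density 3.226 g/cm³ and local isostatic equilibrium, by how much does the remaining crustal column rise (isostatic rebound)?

Unloading: uplift u = e ρ_c/ρ_m = 1220 m × 2.788/3.226 = 1050 m.

1050 m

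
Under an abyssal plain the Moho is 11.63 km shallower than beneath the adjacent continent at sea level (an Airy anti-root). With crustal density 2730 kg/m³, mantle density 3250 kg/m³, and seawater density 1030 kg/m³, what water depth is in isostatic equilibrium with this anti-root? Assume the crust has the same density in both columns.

3.56 km

Replacing a thickness d of crust by seawater at the top must be balanced by replacing crust with mantle at the base: d (ρ_c − ρ_w) = a (ρ_m − ρ_c).
d = a (ρ_m − ρ_c)/(ρ_c − ρ_w) = 11.63 km × 520/1700 = 3.56 km.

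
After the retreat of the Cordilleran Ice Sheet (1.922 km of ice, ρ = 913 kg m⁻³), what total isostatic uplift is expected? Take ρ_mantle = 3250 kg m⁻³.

Removing the load lets mantle flow back in; uplift u satisfies ρ_ice t = ρ_m u.
u = t ρ_ice/ρ_m = 1.922 km × 913/3250 = 0.54 km.

0.54 km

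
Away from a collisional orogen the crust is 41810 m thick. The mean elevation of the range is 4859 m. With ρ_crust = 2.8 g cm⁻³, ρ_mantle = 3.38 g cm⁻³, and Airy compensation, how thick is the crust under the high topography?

70100 m

Root depth r = h ρ_c / (ρ_m − ρ_c) = 4859 m × 2.8 / 0.58 = 23460 m.
Total thickness = T + h + r = 41810 m + 4859 m + 23460 m = 70100 m.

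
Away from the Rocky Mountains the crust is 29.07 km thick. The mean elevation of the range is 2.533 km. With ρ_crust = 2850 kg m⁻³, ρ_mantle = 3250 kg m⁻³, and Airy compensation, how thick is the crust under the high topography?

Root depth r = h ρ_c / (ρ_m − ρ_c) = 2.533 km × 2850 / 400 = 18.05 km.
Total thickness = T + h + r = 29.07 km + 2.533 km + 18.05 km = 49.7 km.

49.7 km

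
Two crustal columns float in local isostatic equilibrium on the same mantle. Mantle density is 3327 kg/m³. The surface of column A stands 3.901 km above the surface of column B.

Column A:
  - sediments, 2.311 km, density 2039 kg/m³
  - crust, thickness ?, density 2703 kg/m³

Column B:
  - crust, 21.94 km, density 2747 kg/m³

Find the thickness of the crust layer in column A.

36.4 km

Take the compensation level at the base of the deeper column (depth z_c below the surface of column A) and equate Σ ρ_i t_i down to z_c; mantle fills any gap and the z_c terms cancel.
Column A: 2.311×2039 + x×2703 + (z_c − 2.311 − x)×3327
Column B: 3.901×0 + 21.94×2747 + (z_c − 3.901 − 21.94)×3327
The z_c×3327 term appears on both sides and cancels. Collect the known terms of each column as K = Σ(ρt)_known − 3327 × (depth of known layers): K_A = 4712.129 − 3327×2.311 = −2976.568; K_B = 60269.18 − 3327×(3.901 + 21.94) = −25703.827.
Balance: K_A − x×(3327 − 2703) = K_B, so x = (K_A − K_B)/(3327 − 2703) = 22727.3/624 = 36.4 km.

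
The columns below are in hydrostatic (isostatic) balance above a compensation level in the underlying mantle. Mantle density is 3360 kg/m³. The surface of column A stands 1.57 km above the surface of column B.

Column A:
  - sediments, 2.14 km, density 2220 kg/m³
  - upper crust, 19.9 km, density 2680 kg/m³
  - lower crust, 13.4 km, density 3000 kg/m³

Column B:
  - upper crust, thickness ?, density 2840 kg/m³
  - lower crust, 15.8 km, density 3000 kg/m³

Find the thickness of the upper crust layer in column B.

Take the compensation level at the base of the deeper column (depth z_c below the surface of column A) and equate Σ ρ_i t_i down to z_c; mantle fills any gap and the z_c terms cancel.
Column A: 2.14×2220 + 19.9×2680 + 13.4×3000 + (z_c − 35.44)×3360
Column B: 1.57×0 + x×2840 + 15.8×3000 + (z_c − 1.57 − 15.8 − x)×3360
The z_c×3360 term appears on both sides and cancels. Collect the known terms of each column as K = Σ(ρt)_known − 3360 × (depth of known layers): K_A = 98282.8 − 3360×35.44 = −20795.6; K_B = 47400 − 3360×(1.57 + 15.8) = −10963.2.
Balance: K_A = K_B − x×(3360 − 2840), so x = (K_B − K_A)/(3360 − 2840) = 9832.4/520 = 18.9 km.

18.9 km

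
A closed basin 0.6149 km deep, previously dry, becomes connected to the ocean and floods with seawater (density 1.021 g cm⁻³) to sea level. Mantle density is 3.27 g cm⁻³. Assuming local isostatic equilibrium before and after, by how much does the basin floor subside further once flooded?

After flooding the water column is d + s deep. Its weight must equal the weight of mantle displaced by the extra subsidence s: (d + s) ρ_w = s ρ_m.
s = d ρ_w / (ρ_m − ρ_w) = 0.6149 km × 1.021/(3.27 − 1.021) = 0.279 km.

0.279 km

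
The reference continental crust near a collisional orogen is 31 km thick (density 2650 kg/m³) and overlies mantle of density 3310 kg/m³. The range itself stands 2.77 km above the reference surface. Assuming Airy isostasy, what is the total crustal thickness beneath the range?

44.9 km

Root depth r = h ρ_c / (ρ_m − ρ_c) = 2.77 km × 2650 / 660 = 11.12 km.
Total thickness = T + h + r = 31 km + 2.77 km + 11.12 km = 44.9 km.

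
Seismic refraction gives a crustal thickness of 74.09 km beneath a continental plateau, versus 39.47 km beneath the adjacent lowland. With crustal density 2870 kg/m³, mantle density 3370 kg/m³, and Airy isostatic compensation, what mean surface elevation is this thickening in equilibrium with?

Excess crust Δ = 74.09 km − 39.47 km = 34.62 km, split between elevation h and root r with h + r = Δ.
Airy balance ρ_c h = (ρ_m − ρ_c) r gives r = h ρ_c/(ρ_m − ρ_c), so h (1 + ρ_c/(ρ_m − ρ_c)) = Δ, i.e. h = Δ (ρ_m − ρ_c)/ρ_m.
h = 34.62 km × 500/3370 = 5.14 km.

5.14 km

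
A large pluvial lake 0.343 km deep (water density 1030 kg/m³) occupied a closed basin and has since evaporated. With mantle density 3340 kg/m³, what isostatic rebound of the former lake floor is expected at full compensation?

u = d ρ_w/ρ_m = 0.343 km × 1030/3340 = 0.106 km.

0.106 km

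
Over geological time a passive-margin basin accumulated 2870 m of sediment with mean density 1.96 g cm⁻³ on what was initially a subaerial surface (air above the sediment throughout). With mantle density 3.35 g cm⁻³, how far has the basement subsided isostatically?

Subaerial load: s = t ρ_sed / ρ_m = 2870 m × 1.96/3.35 = 1680 m.

1680 m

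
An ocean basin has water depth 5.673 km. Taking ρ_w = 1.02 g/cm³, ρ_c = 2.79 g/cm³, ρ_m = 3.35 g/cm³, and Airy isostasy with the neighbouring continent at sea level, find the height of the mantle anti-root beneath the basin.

Equating mass per unit area of the two columns: replacing crust with seawater at the top is compensated by replacing crust with mantle at the base: d (ρ_c − ρ_w) = a (ρ_m − ρ_c).
a = d (ρ_c − ρ_w)/(ρ_m − ρ_c) = 5.673 km × 1.77/0.56 = 17.9 km.

17.9 km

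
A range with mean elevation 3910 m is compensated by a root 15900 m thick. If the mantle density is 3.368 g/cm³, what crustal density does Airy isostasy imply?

ρ_c h = (ρ_m − ρ_c) r → ρ_c (h + r) = ρ_m r → ρ_c = ρ_m r / (h + r).
ρ_c = 3.368 × 15900 m / (3910 m + 15900 m) = 2.7 g/cm³.

2.7 g/cm³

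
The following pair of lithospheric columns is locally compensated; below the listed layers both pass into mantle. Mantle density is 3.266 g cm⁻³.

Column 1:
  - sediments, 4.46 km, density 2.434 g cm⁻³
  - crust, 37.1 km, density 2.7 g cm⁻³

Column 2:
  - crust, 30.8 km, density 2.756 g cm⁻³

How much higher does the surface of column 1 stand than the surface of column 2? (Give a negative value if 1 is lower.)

For any compensation level in the mantle, the mantle terms cancel and isostasy reduces to e = (Σt_1 − Σt_2) − (Σ(ρt)_1 − Σ(ρt)_2) / ρ_m.
Σt_1 = 41.56 km; Σt_2 = 30.8 km; Σ(ρt)_1 = 111.02564; Σ(ρt)_2 = 84.8848 (in km·g cm⁻³).
e = (41.56 − 30.8) − (111.02564 − 84.8848) / 3.266 = 2.76 km.

2.76 km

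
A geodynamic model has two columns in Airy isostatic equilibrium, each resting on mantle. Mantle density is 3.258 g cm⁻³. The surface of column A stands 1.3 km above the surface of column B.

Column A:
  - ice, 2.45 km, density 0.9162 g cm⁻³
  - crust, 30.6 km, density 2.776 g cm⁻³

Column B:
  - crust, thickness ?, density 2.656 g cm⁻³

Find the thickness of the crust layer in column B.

Take the compensation level at the base of the deeper column (depth z_c below the surface of column A) and equate Σ ρ_i t_i down to z_c; mantle fills any gap and the z_c terms cancel.
Column A: 2.45×0.9162 + 30.6×2.776 + (z_c − 33.05)×3.258
Column B: 1.3×0 + x×2.656 + (z_c − 1.3 − 0 − x)×3.258
The z_c×3.258 term appears on both sides and cancels. Collect the known terms of each column as K = Σ(ρt)_known − 3.258 × (depth of known layers): K_A = 87.19029 − 3.258×33.05 = −20.48661; K_B = 0 − 3.258×(1.3 + 0) = −4.2354.
Balance: K_A = K_B − x×(3.258 − 2.656), so x = (K_B − K_A)/(3.258 − 2.656) = 16.2512/0.602 = 27 km.

27 km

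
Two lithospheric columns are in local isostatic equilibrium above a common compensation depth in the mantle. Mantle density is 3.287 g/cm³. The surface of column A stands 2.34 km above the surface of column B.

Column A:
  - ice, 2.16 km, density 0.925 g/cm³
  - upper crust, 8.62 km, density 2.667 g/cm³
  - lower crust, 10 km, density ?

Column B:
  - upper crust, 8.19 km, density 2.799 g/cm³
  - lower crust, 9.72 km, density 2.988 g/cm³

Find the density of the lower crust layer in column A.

Take the compensation level at the base of the deeper column (depth z_c below the surface of column A) and equate Σ ρ_i t_i down to z_c; mantle fills any gap and the z_c terms cancel.
Column A: 2.16×0.925 + 8.62×2.667 + 10×ρ + (z_c − 20.78)×3.287
Column B: 2.34×0 + 8.19×2.799 + 9.72×2.988 + (z_c − 2.34 − 17.91)×3.287
The z_c×3.287 term appears on both sides and cancels. Collect the known terms of each column as K = Σ(ρt)_known − 3.287 × (depth of known layers): K_A = 24.98754 − 3.287×20.78 = −43.31632; K_B = 51.96717 − 3.287×(2.34 + 17.91) = −14.59458.
Balance: K_A + 10×ρ = K_B, so ρ = (K_B − K_A)/10 = 28.7217/10 = 2.87 g/cm³.

2.87 g/cm³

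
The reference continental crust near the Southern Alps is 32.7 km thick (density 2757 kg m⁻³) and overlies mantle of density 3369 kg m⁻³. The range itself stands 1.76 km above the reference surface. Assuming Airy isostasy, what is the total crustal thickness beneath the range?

Root depth r = h ρ_c / (ρ_m − ρ_c) = 1.76 km × 2757 / 612 = 7.929 km.
Total thickness = T + h + r = 32.7 km + 1.76 km + 7.929 km = 42.4 km.

42.4 km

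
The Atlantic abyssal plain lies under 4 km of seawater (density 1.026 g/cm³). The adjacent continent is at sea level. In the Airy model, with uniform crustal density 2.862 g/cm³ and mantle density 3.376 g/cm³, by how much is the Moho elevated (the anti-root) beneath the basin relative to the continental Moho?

14.3 km

By Archimedes' principle applied to the lithosphere: replacing crust with seawater at the top is compensated by replacing crust with mantle at the base: d (ρ_c − ρ_w) = a (ρ_m − ρ_c).
a = d (ρ_c − ρ_w)/(ρ_m − ρ_c) = 4 km × 1.836/0.514 = 14.3 km.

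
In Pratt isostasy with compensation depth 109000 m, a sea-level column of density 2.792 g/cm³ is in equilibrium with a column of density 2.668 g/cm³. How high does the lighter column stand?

5070 m

ρ_ref D = ρ (D + h) → h = D (ρ_ref − ρ)/ρ.
h = 109000 m × (2.792 − 2.668)/2.668 = 5070 m.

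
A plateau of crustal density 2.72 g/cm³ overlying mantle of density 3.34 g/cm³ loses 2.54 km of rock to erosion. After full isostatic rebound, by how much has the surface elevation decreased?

0.471 km

Rebound u = e ρ_c/ρ_m = 2.54 km × 2.72/3.34 = 2.069 km.
Net surface drop = e − u = 2.54 km − 2.069 km = e (ρ_m − ρ_c)/ρ_m = 0.471 km.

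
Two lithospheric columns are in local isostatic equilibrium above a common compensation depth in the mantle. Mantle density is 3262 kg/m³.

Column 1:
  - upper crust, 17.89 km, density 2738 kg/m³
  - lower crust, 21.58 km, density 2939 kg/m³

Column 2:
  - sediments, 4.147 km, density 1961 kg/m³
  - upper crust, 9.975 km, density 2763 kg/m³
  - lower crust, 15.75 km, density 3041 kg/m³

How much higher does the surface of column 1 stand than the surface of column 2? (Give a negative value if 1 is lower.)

0.764 km

For any compensation level in the mantle, the mantle terms cancel and isostasy reduces to e = (Σt_1 − Σt_2) − (Σ(ρt)_1 − Σ(ρt)_2) / ρ_m.
Σt_1 = 39.47 km; Σt_2 = 29.872 km; Σ(ρt)_1 = 112406.44; Σ(ρt)_2 = 83588.942 (in km·kg/m³).
e = (39.47 − 29.872) − (112406.44 − 83588.942) / 3262 = 0.764 km.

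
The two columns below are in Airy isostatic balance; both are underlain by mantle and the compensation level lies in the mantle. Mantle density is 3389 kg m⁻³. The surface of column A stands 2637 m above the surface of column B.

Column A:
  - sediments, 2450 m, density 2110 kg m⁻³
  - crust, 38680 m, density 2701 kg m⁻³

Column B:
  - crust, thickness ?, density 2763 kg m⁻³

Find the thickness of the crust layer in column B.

33200 m

Take the compensation level at the base of the deeper column (depth z_c below the surface of column A) and equate Σ ρ_i t_i down to z_c; mantle fills any gap and the z_c terms cancel.
Column A: 2450×2110 + 38680×2701 + (z_c − 41130)×3389
Column B: 2637×0 + x×2763 + (z_c − 2637 − 0 − x)×3389
The z_c×3389 term appears on both sides and cancels. Collect the known terms of each column as K = Σ(ρt)_known − 3389 × (depth of known layers): K_A = 109644180 − 3389×41130 = −29745390; K_B = 0 − 3389×(2637 + 0) = −8936793.
Balance: K_A = K_B − x×(3389 − 2763), so x = (K_B − K_A)/(3389 − 2763) = 20808600/626 = 33200 m.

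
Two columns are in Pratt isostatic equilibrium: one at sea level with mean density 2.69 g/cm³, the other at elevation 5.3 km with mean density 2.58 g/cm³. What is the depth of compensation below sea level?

ρ_ref D = ρ (D + h) → D (ρ_ref − ρ) = ρ h.
D = ρ h/(ρ_ref − ρ) = 2.58 × 5.3 km/(2.69 − 2.58) = 124 km.

124 km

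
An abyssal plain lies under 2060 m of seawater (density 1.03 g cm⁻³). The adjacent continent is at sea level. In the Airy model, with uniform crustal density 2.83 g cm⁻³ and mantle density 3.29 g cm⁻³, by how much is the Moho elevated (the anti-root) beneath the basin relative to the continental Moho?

8060 m

Isostatic balance requires: replacing crust with seawater at the top is compensated by replacing crust with mantle at the base: d (ρ_c − ρ_w) = a (ρ_m − ρ_c).
a = d (ρ_c − ρ_w)/(ρ_m − ρ_c) = 2060 m × 1.8/0.46 = 8060 m.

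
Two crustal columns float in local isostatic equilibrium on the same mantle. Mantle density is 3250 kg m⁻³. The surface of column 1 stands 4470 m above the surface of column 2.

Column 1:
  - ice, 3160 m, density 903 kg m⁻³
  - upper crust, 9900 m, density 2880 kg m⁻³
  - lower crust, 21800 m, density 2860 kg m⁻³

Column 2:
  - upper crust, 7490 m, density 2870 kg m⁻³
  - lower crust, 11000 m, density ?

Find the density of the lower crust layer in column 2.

3050 kg m⁻³

Take the compensation level at the base of the deeper column (depth z_c below the surface of column 1) and equate Σ ρ_i t_i down to z_c; mantle fills any gap and the z_c terms cancel.
Column 1: 3160×903 + 9900×2880 + 21800×2860 + (z_c − 34860)×3250
Column 2: 4470×0 + 7490×2870 + 11000×ρ + (z_c − 4470 − 18490)×3250
The z_c×3250 term appears on both sides and cancels. Collect the known terms of each column as K = Σ(ρt)_known − 3250 × (depth of known layers): K_1 = 93713480 − 3250×34860 = −19581520; K_2 = 21496300 − 3250×(4470 + 18490) = −53123700.
Balance: K_1 = K_2 + 11000×ρ, so ρ = (K_1 − K_2)/11000 = 33542200/11000 = 3050 kg m⁻³.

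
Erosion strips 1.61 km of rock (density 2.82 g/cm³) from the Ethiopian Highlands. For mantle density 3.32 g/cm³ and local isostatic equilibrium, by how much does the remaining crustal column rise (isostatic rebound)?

Unloading: uplift u = e ρ_c/ρ_m = 1.61 km × 2.82/3.32 = 1.37 km.

1.37 km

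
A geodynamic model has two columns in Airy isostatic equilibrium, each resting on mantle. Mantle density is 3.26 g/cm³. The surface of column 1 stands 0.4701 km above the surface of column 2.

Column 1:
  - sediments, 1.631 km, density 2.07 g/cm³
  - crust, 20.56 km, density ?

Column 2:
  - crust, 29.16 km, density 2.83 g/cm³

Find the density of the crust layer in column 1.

2.67 g/cm³

Take the compensation level at the base of the deeper column (depth z_c below the surface of column 1) and equate Σ ρ_i t_i down to z_c; mantle fills any gap and the z_c terms cancel.
Column 1: 1.631×2.07 + 20.56×ρ + (z_c − 22.191)×3.26
Column 2: 0.4701×0 + 29.16×2.83 + (z_c − 0.4701 − 29.16)×3.26
The z_c×3.26 term appears on both sides and cancels. Collect the known terms of each column as K = Σ(ρt)_known − 3.26 × (depth of known layers): K_1 = 3.37617 − 3.26×22.191 = −68.96649; K_2 = 82.5228 − 3.26×(0.4701 + 29.16) = −14.071326.
Balance: K_1 + 20.56×ρ = K_2, so ρ = (K_2 − K_1)/20.56 = 54.8952/20.56 = 2.67 g/cm³.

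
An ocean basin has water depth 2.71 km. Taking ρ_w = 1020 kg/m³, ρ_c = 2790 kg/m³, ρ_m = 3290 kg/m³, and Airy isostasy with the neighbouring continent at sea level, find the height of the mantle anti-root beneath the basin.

9.59 km

By Archimedes' principle applied to the lithosphere: replacing crust with seawater at the top is compensated by replacing crust with mantle at the base: d (ρ_c − ρ_w) = a (ρ_m − ρ_c).
a = d (ρ_c − ρ_w)/(ρ_m − ρ_c) = 2.71 km × 1770/500 = 9.59 km.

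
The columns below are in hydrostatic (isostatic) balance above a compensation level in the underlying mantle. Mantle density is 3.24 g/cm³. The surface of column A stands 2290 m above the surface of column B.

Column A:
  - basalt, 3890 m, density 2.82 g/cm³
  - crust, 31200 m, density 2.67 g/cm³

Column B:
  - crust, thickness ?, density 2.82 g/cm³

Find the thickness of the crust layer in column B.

28600 m

Take the compensation level at the base of the deeper column (depth z_c below the surface of column A) and equate Σ ρ_i t_i down to z_c; mantle fills any gap and the z_c terms cancel.
Column A: 3890×2.82 + 31200×2.67 + (z_c − 35090)×3.24
Column B: 2290×0 + x×2.82 + (z_c − 2290 − 0 − x)×3.24
The z_c×3.24 term appears on both sides and cancels. Collect the known terms of each column as K = Σ(ρt)_known − 3.24 × (depth of known layers): K_A = 94273.8 − 3.24×35090 = −19417.8; K_B = 0 − 3.24×(2290 + 0) = −7419.6.
Balance: K_A = K_B − x×(3.24 − 2.82), so x = (K_B − K_A)/(3.24 − 2.82) = 11998.2/0.42 = 28600 m.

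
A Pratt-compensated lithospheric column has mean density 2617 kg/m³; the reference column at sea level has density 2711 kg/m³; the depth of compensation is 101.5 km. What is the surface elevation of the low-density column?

ρ_ref D = ρ (D + h) → h = D (ρ_ref − ρ)/ρ.
h = 101.5 km × (2711 − 2617)/2617 = 3.65 km.

3.65 km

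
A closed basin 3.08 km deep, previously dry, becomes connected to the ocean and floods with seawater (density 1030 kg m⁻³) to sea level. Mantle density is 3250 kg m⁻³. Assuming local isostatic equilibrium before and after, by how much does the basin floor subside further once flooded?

After flooding the water column is d + s deep. Its weight must equal the weight of mantle displaced by the extra subsidence s: (d + s) ρ_w = s ρ_m.
s = d ρ_w / (ρ_m − ρ_w) = 3.08 km × 1030/(3250 − 1030) = 1.43 km.

1.43 km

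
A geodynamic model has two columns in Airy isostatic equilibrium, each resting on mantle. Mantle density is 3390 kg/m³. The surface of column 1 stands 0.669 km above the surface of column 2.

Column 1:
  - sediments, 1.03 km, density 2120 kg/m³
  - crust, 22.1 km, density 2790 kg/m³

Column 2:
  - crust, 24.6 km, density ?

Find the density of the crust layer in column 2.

2890 kg/m³

Take the compensation level at the base of the deeper column (depth z_c below the surface of column 1) and equate Σ ρ_i t_i down to z_c; mantle fills any gap and the z_c terms cancel.
Column 1: 1.03×2120 + 22.1×2790 + (z_c − 23.13)×3390
Column 2: 0.669×0 + 24.6×ρ + (z_c − 0.669 − 24.6)×3390
The z_c×3390 term appears on both sides and cancels. Collect the known terms of each column as K = Σ(ρt)_known − 3390 × (depth of known layers): K_1 = 63842.6 − 3390×23.13 = −14568.1; K_2 = 0 − 3390×(0.669 + 24.6) = −85661.91.
Balance: K_1 = K_2 + 24.6×ρ, so ρ = (K_1 − K_2)/24.6 = 71093.8/24.6 = 2890 kg/m³.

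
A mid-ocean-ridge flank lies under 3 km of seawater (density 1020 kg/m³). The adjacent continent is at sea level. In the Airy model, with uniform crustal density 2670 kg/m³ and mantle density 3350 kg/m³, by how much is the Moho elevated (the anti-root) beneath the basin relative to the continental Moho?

7.28 km

Equating mass per unit area of the two columns: replacing crust with seawater at the top is compensated by replacing crust with mantle at the base: d (ρ_c − ρ_w) = a (ρ_m − ρ_c).
a = d (ρ_c − ρ_w)/(ρ_m − ρ_c) = 3 km × 1650/680 = 7.28 km.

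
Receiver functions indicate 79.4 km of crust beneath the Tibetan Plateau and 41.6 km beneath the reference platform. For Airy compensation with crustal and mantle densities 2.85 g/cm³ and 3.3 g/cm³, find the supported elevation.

Excess crust Δ = 79.4 km − 41.6 km = 37.8 km, split between elevation h and root r with h + r = Δ.
Airy balance ρ_c h = (ρ_m − ρ_c) r gives r = h ρ_c/(ρ_m − ρ_c), so h (1 + ρ_c/(ρ_m − ρ_c)) = Δ, i.e. h = Δ (ρ_m − ρ_c)/ρ_m.
h = 37.8 km × 0.45/3.3 = 5.15 km.

5.15 km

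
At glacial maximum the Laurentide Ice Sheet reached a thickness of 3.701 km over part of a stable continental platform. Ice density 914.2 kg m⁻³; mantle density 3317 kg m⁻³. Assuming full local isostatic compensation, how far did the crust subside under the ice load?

For local isostatic compensation: the ice load ρ_ice t is balanced by mantle displaced below, ρ_m s.
s = t ρ_ice / ρ_m = 3.701 km × 914.2/3317 = 1.02 km.

1.02 km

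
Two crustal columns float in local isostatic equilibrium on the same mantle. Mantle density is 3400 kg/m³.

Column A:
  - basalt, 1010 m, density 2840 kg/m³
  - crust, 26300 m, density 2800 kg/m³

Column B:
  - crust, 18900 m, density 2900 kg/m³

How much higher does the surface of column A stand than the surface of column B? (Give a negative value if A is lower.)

For any compensation level in the mantle, the mantle terms cancel and isostasy reduces to e = (Σt_A − Σt_B) − (Σ(ρt)_A − Σ(ρt)_B) / ρ_m.
Σt_A = 27310 m; Σt_B = 18900 m; Σ(ρt)_A = 76508400; Σ(ρt)_B = 54810000 (in m·kg/m³).
e = (27310 − 18900) − (76508400 − 54810000) / 3400 = 2030 m.

2030 m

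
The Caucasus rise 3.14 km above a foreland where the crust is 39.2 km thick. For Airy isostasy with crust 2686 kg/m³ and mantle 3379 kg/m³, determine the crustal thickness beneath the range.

54.5 km

Root depth r = h ρ_c / (ρ_m − ρ_c) = 3.14 km × 2686 / 693 = 12.17 km.
Total thickness = T + h + r = 39.2 km + 3.14 km + 12.17 km = 54.5 km.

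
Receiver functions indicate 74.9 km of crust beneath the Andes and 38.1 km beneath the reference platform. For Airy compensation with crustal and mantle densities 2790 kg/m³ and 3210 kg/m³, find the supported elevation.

4.81 km

Excess crust Δ = 74.9 km − 38.1 km = 36.8 km, split between elevation h and root r with h + r = Δ.
Airy balance ρ_c h = (ρ_m − ρ_c) r gives r = h ρ_c/(ρ_m − ρ_c), so h (1 + ρ_c/(ρ_m − ρ_c)) = Δ, i.e. h = Δ (ρ_m − ρ_c)/ρ_m.
h = 36.8 km × 420/3210 = 4.81 km.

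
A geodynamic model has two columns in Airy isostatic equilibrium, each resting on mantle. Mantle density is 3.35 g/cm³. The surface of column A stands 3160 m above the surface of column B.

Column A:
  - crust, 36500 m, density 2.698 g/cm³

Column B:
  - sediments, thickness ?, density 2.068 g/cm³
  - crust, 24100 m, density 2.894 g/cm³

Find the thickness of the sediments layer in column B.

1730 m

Take the compensation level at the base of the deeper column (depth z_c below the surface of column A) and equate Σ ρ_i t_i down to z_c; mantle fills any gap and the z_c terms cancel.
Column A: 36500×2.698 + (z_c − 36500)×3.35
Column B: 3160×0 + x×2.068 + 24100×2.894 + (z_c − 3160 − 24100 − x)×3.35
The z_c×3.35 term appears on both sides and cancels. Collect the known terms of each column as K = Σ(ρt)_known − 3.35 × (depth of known layers): K_A = 98477 − 3.35×36500 = −23798; K_B = 69745.4 − 3.35×(3160 + 24100) = −21575.6.
Balance: K_A = K_B − x×(3.35 − 2.068), so x = (K_B − K_A)/(3.35 − 2.068) = 2222.4/1.282 = 1730 m.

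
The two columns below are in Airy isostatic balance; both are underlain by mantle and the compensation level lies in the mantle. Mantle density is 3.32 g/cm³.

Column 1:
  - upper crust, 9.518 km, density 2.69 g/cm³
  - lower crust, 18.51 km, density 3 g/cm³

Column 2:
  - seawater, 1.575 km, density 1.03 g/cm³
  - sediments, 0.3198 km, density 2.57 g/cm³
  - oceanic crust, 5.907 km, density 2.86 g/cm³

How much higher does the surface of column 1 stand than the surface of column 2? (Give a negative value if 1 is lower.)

For any compensation level in the mantle, the mantle terms cancel and isostasy reduces to e = (Σt_1 − Σt_2) − (Σ(ρt)_1 − Σ(ρt)_2) / ρ_m.
Σt_1 = 28.028 km; Σt_2 = 7.8018 km; Σ(ρt)_1 = 81.13342; Σ(ρt)_2 = 19.338156 (in km·g/cm³).
e = (28.028 − 7.8018) − (81.13342 − 19.338156) / 3.32 = 1.61 km.

1.61 km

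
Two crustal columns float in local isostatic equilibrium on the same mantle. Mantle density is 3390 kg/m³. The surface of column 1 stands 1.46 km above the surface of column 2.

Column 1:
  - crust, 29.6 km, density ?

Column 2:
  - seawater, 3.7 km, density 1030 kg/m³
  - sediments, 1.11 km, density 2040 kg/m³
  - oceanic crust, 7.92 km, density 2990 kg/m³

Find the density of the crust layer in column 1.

2770 kg/m³

Take the compensation level at the base of the deeper column (depth z_c below the surface of column 1) and equate Σ ρ_i t_i down to z_c; mantle fills any gap and the z_c terms cancel.
Column 1: 29.6×ρ + (z_c − 29.6)×3390
Column 2: 1.46×0 + 3.7×1030 + 1.11×2040 + 7.92×2990 + (z_c − 1.46 − 12.73)×3390
The z_c×3390 term appears on both sides and cancels. Collect the known terms of each column as K = Σ(ρt)_known − 3390 × (depth of known layers): K_1 = 0 − 3390×29.6 = −100344; K_2 = 29756.2 − 3390×(1.46 + 12.73) = −18347.9.
Balance: K_1 + 29.6×ρ = K_2, so ρ = (K_2 − K_1)/29.6 = 81996.1/29.6 = 2770 kg/m³.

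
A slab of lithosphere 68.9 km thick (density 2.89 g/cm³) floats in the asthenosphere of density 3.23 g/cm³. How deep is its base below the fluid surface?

Draft d = t ρ_obj/ρ_fluid = 68.9 km × 2.89/3.23 = 61.6 km.

61.6 km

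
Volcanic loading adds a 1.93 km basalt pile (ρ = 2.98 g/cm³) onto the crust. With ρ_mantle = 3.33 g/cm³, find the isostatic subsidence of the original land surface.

1.73 km

Subaerial loading: s = t ρ_load / ρ_m.
s = 1.93 km × 2.98/3.33 = 1.73 km.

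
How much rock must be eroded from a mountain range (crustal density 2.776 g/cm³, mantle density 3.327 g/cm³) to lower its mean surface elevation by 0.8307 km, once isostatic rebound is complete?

Net drop Δ = e − u = e − e ρ_c/ρ_m = e (ρ_m − ρ_c)/ρ_m.
e = Δ ρ_m/(ρ_m − ρ_c) = 0.8307 km × 3.327/0.551 = 5.02 km.

5.02 km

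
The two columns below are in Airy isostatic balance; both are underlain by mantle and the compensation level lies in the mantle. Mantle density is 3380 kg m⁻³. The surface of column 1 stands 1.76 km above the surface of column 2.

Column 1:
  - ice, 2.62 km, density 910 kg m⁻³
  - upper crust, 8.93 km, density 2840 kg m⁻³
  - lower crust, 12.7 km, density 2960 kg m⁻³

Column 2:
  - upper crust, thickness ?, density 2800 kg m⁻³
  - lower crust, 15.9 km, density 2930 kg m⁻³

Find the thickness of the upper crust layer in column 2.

6.08 km

Take the compensation level at the base of the deeper column (depth z_c below the surface of column 1) and equate Σ ρ_i t_i down to z_c; mantle fills any gap and the z_c terms cancel.
Column 1: 2.62×910 + 8.93×2840 + 12.7×2960 + (z_c − 24.25)×3380
Column 2: 1.76×0 + x×2800 + 15.9×2930 + (z_c − 1.76 − 15.9 − x)×3380
The z_c×3380 term appears on both sides and cancels. Collect the known terms of each column as K = Σ(ρt)_known − 3380 × (depth of known layers): K_1 = 65337.4 − 3380×24.25 = −16627.6; K_2 = 46587 − 3380×(1.76 + 15.9) = −13103.8.
Balance: K_1 = K_2 − x×(3380 − 2800), so x = (K_2 − K_1)/(3380 − 2800) = 3523.8/580 = 6.08 km.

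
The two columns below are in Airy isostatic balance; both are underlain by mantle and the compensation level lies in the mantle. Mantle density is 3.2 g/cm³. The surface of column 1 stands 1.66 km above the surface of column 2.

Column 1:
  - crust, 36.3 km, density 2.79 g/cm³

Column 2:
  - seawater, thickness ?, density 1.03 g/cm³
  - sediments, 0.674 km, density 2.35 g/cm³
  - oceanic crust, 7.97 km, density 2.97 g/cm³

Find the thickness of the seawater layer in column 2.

3.3 km

Take the compensation level at the base of the deeper column (depth z_c below the surface of column 1) and equate Σ ρ_i t_i down to z_c; mantle fills any gap and the z_c terms cancel.
Column 1: 36.3×2.79 + (z_c − 36.3)×3.2
Column 2: 1.66×0 + x×1.03 + 0.674×2.35 + 7.97×2.97 + (z_c − 1.66 − 8.644 − x)×3.2
The z_c×3.2 term appears on both sides and cancels. Collect the known terms of each column as K = Σ(ρt)_known − 3.2 × (depth of known layers): K_1 = 101.277 − 3.2×36.3 = −14.883; K_2 = 25.2548 − 3.2×(1.66 + 8.644) = −7.718.
Balance: K_1 = K_2 − x×(3.2 − 1.03), so x = (K_2 − K_1)/(3.2 − 1.03) = 7.165/2.17 = 3.3 km.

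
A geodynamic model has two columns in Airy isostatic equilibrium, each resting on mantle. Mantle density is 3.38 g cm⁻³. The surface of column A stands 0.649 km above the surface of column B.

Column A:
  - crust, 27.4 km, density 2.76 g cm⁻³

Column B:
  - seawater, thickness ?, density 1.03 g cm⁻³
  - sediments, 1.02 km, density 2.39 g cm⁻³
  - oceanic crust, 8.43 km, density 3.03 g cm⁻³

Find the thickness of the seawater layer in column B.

4.61 km

Take the compensation level at the base of the deeper column (depth z_c below the surface of column A) and equate Σ ρ_i t_i down to z_c; mantle fills any gap and the z_c terms cancel.
Column A: 27.4×2.76 + (z_c − 27.4)×3.38
Column B: 0.649×0 + x×1.03 + 1.02×2.39 + 8.43×3.03 + (z_c − 0.649 − 9.45 − x)×3.38
The z_c×3.38 term appears on both sides and cancels. Collect the known terms of each column as K = Σ(ρt)_known − 3.38 × (depth of known layers): K_A = 75.624 − 3.38×27.4 = −16.988; K_B = 27.9807 − 3.38×(0.649 + 9.45) = −6.15392.
Balance: K_A = K_B − x×(3.38 − 1.03), so x = (K_B − K_A)/(3.38 − 1.03) = 10.8341/2.35 = 4.61 km.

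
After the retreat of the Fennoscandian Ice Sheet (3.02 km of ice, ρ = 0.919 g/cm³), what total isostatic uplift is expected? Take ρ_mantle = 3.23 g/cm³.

Removing the load lets mantle flow back in; uplift u satisfies ρ_ice t = ρ_m u.
u = t ρ_ice/ρ_m = 3.02 km × 0.919/3.23 = 0.859 km.

0.859 km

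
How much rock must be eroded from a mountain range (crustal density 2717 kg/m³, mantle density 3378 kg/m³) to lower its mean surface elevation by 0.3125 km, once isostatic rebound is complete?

1.6 km

Net drop Δ = e − u = e − e ρ_c/ρ_m = e (ρ_m − ρ_c)/ρ_m.
e = Δ ρ_m/(ρ_m − ρ_c) = 0.3125 km × 3378/661 = 1.6 km.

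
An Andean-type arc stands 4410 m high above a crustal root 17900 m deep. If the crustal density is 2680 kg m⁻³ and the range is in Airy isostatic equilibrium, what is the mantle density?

Airy balance: ρ_c h = (ρ_m − ρ_c) r → ρ_m = ρ_c (1 + h/r).
ρ_m = 2680 × (1 + 4410 m/17900 m) = 3340 kg m⁻³.

3340 kg m⁻³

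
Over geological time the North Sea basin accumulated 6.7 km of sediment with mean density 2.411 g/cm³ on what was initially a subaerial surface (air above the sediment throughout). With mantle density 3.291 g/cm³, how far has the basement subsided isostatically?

4.91 km

Subaerial load: s = t ρ_sed / ρ_m = 6.7 km × 2.411/3.291 = 4.91 km.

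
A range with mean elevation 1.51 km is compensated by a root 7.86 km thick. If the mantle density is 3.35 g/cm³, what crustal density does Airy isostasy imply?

2.81 g/cm³

ρ_c h = (ρ_m − ρ_c) r → ρ_c (h + r) = ρ_m r → ρ_c = ρ_m r / (h + r).
ρ_c = 3.35 × 7.86 km / (1.51 km + 7.86 km) = 2.81 g/cm³.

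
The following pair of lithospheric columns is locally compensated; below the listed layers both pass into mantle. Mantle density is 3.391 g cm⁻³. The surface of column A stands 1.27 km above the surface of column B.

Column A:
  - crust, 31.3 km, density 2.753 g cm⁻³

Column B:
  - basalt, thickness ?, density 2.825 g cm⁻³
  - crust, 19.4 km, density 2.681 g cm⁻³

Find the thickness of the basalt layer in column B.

3.34 km

Take the compensation level at the base of the deeper column (depth z_c below the surface of column A) and equate Σ ρ_i t_i down to z_c; mantle fills any gap and the z_c terms cancel.
Column A: 31.3×2.753 + (z_c − 31.3)×3.391
Column B: 1.27×0 + x×2.825 + 19.4×2.681 + (z_c − 1.27 − 19.4 − x)×3.391
The z_c×3.391 term appears on both sides and cancels. Collect the known terms of each column as K = Σ(ρt)_known − 3.391 × (depth of known layers): K_A = 86.1689 − 3.391×31.3 = −19.9694; K_B = 52.0114 − 3.391×(1.27 + 19.4) = −18.08057.
Balance: K_A = K_B − x×(3.391 − 2.825), so x = (K_B − K_A)/(3.391 − 2.825) = 1.88883/0.566 = 3.34 km.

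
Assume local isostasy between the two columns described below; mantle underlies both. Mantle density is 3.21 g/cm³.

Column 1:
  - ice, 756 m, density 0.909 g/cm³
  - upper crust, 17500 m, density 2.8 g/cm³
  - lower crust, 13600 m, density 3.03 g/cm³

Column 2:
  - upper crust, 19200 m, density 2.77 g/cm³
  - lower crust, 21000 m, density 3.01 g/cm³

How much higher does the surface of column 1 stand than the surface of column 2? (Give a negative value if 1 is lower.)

For any compensation level in the mantle, the mantle terms cancel and isostasy reduces to e = (Σt_1 − Σt_2) − (Σ(ρt)_1 − Σ(ρt)_2) / ρ_m.
Σt_1 = 31856 m; Σt_2 = 40200 m; Σ(ρt)_1 = 90895.204; Σ(ρt)_2 = 116394 (in m·g/cm³).
e = (31856 − 40200) − (90895.204 − 116394) / 3.21 = −400 m.

−400 m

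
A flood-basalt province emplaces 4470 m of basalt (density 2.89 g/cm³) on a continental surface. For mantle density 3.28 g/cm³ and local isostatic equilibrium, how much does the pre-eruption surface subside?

3940 m

Subaerial loading: s = t ρ_load / ρ_m.
s = 4470 m × 2.89/3.28 = 3940 m.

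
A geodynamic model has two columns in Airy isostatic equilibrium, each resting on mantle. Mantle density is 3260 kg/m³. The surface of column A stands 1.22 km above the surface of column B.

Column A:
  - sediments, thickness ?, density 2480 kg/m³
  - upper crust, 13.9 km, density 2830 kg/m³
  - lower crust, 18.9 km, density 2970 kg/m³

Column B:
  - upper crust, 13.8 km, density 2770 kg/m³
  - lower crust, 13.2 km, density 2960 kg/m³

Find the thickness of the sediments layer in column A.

4.16 km

Take the compensation level at the base of the deeper column (depth z_c below the surface of column A) and equate Σ ρ_i t_i down to z_c; mantle fills any gap and the z_c terms cancel.
Column A: x×2480 + 13.9×2830 + 18.9×2970 + (z_c − 32.8 − x)×3260
Column B: 1.22×0 + 13.8×2770 + 13.2×2960 + (z_c − 1.22 − 27)×3260
The z_c×3260 term appears on both sides and cancels. Collect the known terms of each column as K = Σ(ρt)_known − 3260 × (depth of known layers): K_A = 95470 − 3260×32.8 = −11458; K_B = 77298 − 3260×(1.22 + 27) = −14699.2.
Balance: K_A − x×(3260 − 2480) = K_B, so x = (K_A − K_B)/(3260 − 2480) = 3241.2/780 = 4.16 km.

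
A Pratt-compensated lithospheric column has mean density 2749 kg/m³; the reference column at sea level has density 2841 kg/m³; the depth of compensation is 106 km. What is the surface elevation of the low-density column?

ρ_ref D = ρ (D + h) → h = D (ρ_ref − ρ)/ρ.
h = 106 km × (2841 − 2749)/2749 = 3.55 km.

3.55 km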